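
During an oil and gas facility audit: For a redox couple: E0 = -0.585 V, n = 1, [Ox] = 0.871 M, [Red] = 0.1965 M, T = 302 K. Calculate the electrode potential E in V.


Apply the Nernst equation: E = E0 + (RT/nF)*ln([Ox]/[Red])
Step 1: RT/nF = 8.314*302/(1*96485) = 0.02602299 V
Step 2: [Ox]/[Red] = 0.871/0.1965 = 4.43257
Step 3: ln(4.43257) = 1.48898
Step 4: correction = 0.02602299 * 1.48898 = 0.039 V
E = -0.585 + 0.039 = -0.546 V

-0.546 V


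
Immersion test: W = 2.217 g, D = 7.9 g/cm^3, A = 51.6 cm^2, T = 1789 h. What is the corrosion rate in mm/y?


Apply the mm/y weight-loss relation: CR = 87600 * W / (D * A * T)
Numerator: 87600 * 2.217 = 194209.2
Denominator: 7.9 * 51.6 * 1789 = 729267.96
CR = 194209.2 / 729267.96 = 0.266307 mm/y

0.266307 mm/y


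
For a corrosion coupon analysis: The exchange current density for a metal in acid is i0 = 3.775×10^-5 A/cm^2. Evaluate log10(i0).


i0 = 3.775×10^-5 A/cm^2
log10(i0) = -4.423

-4.423


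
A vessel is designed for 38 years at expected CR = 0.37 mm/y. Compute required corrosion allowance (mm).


Corrosion allowance = CR × design life
CA = 0.37 * 38 = 14.06 mm

14.06 mm


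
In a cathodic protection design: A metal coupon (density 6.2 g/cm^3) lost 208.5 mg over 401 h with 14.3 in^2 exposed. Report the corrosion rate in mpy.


Apply the mpy weight-loss relation: CR = 534 * W / (D * A * T)
Numerator: 534 * 208.5 = 111339.0
Denominator: 6.2 * 14.3 * 401 = 35552.66
CR = 111339.0 / 35552.66 = 3.13166 mpy

3.13166 mpy


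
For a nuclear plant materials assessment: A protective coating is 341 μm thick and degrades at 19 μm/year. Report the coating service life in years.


Service life = thickness / degradation rate
Life = 341 / 19 = 17.9 years

17.9 years


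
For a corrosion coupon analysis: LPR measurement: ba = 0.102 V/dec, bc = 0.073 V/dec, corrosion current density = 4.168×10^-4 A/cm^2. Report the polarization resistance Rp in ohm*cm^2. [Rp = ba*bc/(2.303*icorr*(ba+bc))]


Apply the Stern-Geary equation: Rp = ba*bc / (2.303*icorr*(ba+bc))
ba*bc = 0.102*0.073 = 0.007446
ba+bc = 0.175; 2.303*icorr*(ba+bc) = 2.303*4.168×10^-4*0.175 = 1.6798082×10^-4
Rp = 0.007446 / 1.6798082×10^-4 = 44.3 ohm*cm^2

44.3 ohm*cm^2


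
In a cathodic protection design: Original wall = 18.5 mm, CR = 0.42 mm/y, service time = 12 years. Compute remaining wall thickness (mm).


Remaining wall = original − CR × time
t = 18.5 − 0.42*12 = 18.5 − 5.04 = 13.46 mm

13.46 mm


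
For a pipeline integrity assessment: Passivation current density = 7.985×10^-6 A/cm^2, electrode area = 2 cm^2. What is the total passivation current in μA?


I = i_pass * A, then convert A → μA (×10^6)
I = 7.985×10^-6 * 2 * 10^6 = 15.97 μA

15.97 μA


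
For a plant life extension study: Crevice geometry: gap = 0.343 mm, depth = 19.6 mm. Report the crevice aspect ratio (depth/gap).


Aspect ratio = depth / gap
Ratio = 19.6 / 0.343 = 57.1

57.1


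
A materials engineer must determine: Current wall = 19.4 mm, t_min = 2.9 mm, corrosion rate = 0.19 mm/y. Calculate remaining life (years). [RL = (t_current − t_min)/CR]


Apply the remaining-life relation: RL = (t_current − t_min) / CR
RL = (19.4 − 2.9) / 0.19 = 16.5 / 0.19 = 86.8 years

86.8 years


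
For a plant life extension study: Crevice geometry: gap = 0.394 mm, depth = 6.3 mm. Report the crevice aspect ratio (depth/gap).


Aspect ratio = depth / gap
Ratio = 6.3 / 0.394 = 16.0

16.0


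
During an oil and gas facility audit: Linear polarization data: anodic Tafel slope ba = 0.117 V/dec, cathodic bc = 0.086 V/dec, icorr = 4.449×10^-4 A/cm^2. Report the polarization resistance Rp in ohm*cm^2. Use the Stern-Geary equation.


Apply the Stern-Geary equation: Rp = ba*bc / (2.303*icorr*(ba+bc))
ba*bc = 0.117*0.086 = 0.010062
ba+bc = 0.203; 2.303*icorr*(ba+bc) = 2.303*4.449×10^-4*0.203 = 2.0799475×10^-4
Rp = 0.010062 / 2.0799475×10^-4 = 48.4 ohm*cm^2

48.4 ohm*cm^2


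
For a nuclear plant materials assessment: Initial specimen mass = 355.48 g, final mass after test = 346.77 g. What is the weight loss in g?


Weight loss = initial − final
WL = 355.48 − 346.77 = 8.71 g

8.71 g


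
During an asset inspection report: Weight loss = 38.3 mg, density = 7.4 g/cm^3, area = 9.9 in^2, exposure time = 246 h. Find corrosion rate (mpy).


Apply the mpy weight-loss relation: CR = 534 * W / (D * A * T)
Numerator: 534 * 38.3 = 20452.2
Denominator: 7.4 * 9.9 * 246 = 18021.96
CR = 20452.2 / 18021.96 = 1.13485 mpy

1.13485 mpy


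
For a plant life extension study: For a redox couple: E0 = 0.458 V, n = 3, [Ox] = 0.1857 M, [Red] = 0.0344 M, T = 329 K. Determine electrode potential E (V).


Apply the Nernst equation: E = E0 + (RT/nF)*ln([Ox]/[Red])
Step 1: RT/nF = 8.314*329/(3*96485) = 0.00944985 V
Step 2: [Ox]/[Red] = 0.1857/0.0344 = 5.398256
Step 3: ln(5.398256) = 1.686076
Step 4: correction = 0.00944985 * 1.686076 = 0.0159 V
E = 0.458 + 0.0159 = 0.4739 V

0.4739 V


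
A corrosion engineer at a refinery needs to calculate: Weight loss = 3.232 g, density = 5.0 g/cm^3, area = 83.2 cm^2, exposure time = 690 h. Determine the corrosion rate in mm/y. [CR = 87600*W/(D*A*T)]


Apply the mm/y weight-loss relation: CR = 87600 * W / (D * A * T)
Numerator: 87600 * 3.232 = 283123.2
Denominator: 5.0 * 83.2 * 690 = 287040.0
CR = 283123.2 / 287040.0 = 0.9864 mm/y

0.9864 mm/y


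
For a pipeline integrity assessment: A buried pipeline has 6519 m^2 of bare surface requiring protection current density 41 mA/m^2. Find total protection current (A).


I = area * current density, then convert mA → A (÷1000)
I = 6519 * 41 / 1000 = 267.28 A

267.28 A


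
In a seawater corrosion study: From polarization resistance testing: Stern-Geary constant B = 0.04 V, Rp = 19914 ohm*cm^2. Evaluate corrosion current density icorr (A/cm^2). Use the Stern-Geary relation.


Apply the Stern-Geary relation: icorr = B / Rp
icorr = 0.04 / 19914 = 2.009×10^-6 A/cm^2

2.009×10^-6 A/cm^2


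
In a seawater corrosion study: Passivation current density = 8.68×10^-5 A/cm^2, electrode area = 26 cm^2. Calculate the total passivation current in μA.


I = i_pass * A, then convert A → μA (×10^6)
I = 8.68×10^-5 * 26 * 10^6 = 2256.8 μA

2256.8 μA


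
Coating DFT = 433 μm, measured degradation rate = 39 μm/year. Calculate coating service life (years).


Service life = thickness / degradation rate
Life = 433 / 39 = 11.1 years

11.1 years


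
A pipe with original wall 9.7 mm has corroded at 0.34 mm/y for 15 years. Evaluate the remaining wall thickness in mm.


Remaining wall = original − CR × time
t = 9.7 − 0.34*15 = 9.7 − 5.1 = 4.6 mm

4.6 mm


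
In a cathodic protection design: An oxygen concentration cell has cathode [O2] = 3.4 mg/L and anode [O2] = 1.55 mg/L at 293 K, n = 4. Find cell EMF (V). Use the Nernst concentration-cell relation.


Apply the Nernst concentration-cell relation: E = (RT/nF)*ln(C_cathode/C_anode)
RT/nF = 8.314*293/(4*96485) = 0.00631187 V
ln(3.4/1.55) = 0.78552
E = 0.00631187 * 0.78552 = 0.00496 V

0.00496 V


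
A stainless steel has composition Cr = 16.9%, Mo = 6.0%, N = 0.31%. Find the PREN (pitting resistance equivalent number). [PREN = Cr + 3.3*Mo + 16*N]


Apply the PREN formula: PREN = Cr + 3.3*Mo + 16*N
PREN = 16.9 + 3.3*6.0 + 16*0.31
PREN = 16.9 + 19.8 + 4.96 = 41.66

41.66


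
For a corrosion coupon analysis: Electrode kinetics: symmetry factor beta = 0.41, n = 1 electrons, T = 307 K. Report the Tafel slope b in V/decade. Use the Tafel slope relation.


Apply the Tafel slope relation: b = 2.303*R*T/(beta*n*F)
Numerator: 2.303 * 8.314 * 307 = 5878.17
Denominator: 0.41 * 1 * 96485 = 39558.85
b = 5878.17 / 39558.85 = 0.1486 V/decade

0.1486 V/decade


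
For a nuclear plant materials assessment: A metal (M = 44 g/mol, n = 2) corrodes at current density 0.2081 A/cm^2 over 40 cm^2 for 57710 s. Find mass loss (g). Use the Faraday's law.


Apply Faraday's law: m = i*A*t*M / (n*F)
Total charge passed Q = i*A*t = 0.2081*40*57710 = 480378.04 C
m = Q*M/(n*F) = 480378.04*44/(2*96485) = 109.533 g

109.533 g


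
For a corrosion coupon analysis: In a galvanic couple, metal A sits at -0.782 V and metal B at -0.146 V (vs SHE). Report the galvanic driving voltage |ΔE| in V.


Driving voltage is the absolute potential difference.
|ΔE| = |-0.782 − (-0.146)| = 0.636 V

0.636 V


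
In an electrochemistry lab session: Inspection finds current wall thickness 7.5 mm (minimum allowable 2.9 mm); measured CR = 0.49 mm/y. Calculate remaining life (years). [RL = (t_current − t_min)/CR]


Apply the remaining-life relation: RL = (t_current − t_min) / CR
RL = (7.5 − 2.9) / 0.49 = 4.6 / 0.49 = 9.4 years

9.4 years


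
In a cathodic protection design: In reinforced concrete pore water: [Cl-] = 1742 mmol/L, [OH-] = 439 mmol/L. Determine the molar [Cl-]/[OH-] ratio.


Threshold parameter = [Cl-] / [OH-] (molar basis; both in mmol/L, so units cancel)
Ratio = 1742 / 439 = 3.97

3.97


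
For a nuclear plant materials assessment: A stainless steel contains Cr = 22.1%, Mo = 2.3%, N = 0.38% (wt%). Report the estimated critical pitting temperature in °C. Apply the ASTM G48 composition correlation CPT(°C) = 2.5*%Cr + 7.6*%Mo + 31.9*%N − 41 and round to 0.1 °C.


Apply the ASTM G48 empirical CPT estimate: CPT(°C) = 2.5*%Cr + 7.6*%Mo + 31.9*%N − 41
2.5*22.1 = 55.25; 7.6*2.3 = 17.48; 31.9*0.38 = 12.122
CPT = 55.25 + 17.48 + 12.122 − 41 = 43.852 °C
Rounded to 0.1 °C: CPT ≈ 43.9 °C

43.9 °C


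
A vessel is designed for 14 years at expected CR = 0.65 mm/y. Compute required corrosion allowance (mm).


Corrosion allowance = CR × design life
CA = 0.65 * 14 = 9.1 mm

9.1 mm


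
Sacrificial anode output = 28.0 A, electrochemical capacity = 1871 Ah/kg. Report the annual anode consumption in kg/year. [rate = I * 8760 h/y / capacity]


Annual consumption = current * hours per year / capacity
Rate = 28.0 * 8760 / 1871 = 131.1 kg/year

131.1 kg/year


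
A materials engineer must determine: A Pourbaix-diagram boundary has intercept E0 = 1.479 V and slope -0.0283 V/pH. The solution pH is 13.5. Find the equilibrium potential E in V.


Apply the Pourbaix line equation: E = E0 + slope*pH
E = 1.479 + (-0.0283)*13.5 = 1.479 + (-0.38205) = 1.09695 V
Rounded to 3 decimal places: E = 1.097 V

1.097 V


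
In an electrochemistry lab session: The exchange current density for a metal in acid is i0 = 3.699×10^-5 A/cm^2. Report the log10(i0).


i0 = 3.699×10^-5 A/cm^2
log10(i0) = -4.432

-4.432


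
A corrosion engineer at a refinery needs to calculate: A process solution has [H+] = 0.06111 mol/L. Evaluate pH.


pH = −log10[H+]
pH = −log10(0.06111) = 1.21

1.21


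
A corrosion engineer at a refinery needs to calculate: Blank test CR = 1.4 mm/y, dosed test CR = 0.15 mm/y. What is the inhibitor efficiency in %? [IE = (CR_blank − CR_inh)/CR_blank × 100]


Apply the inhibitor-efficiency definition: IE = (CR_blank − CR_inh)/CR_blank × 100
IE = (1.4 − 0.15) / 1.4 × 100
IE = 1.25 / 1.4 × 100 = 89.3 %

89.3 %


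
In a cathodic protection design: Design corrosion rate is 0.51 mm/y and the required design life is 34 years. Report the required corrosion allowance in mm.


Corrosion allowance = CR × design life
CA = 0.51 * 34 = 17.34 mm

17.34 mm


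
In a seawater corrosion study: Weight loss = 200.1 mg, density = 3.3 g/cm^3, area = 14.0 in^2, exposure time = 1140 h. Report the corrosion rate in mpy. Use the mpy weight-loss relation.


Apply the mpy weight-loss relation: CR = 534 * W / (D * A * T)
Numerator: 534 * 200.1 = 106853.4
Denominator: 3.3 * 14.0 * 1140 = 52668.0
CR = 106853.4 / 52668.0 = 2.0288 mpy

2.0288 mpy


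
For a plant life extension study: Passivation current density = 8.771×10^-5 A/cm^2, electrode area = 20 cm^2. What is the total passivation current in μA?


I = i_pass * A, then convert A → μA (×10^6)
I = 8.771×10^-5 * 20 * 10^6 = 1754.2 μA

1754.2 μA


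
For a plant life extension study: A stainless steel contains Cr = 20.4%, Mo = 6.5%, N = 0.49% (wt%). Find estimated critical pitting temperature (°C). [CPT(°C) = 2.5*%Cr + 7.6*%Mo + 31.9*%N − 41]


Apply the ASTM G48 empirical CPT estimate: CPT(°C) = 2.5*%Cr + 7.6*%Mo + 31.9*%N − 41
2.5*20.4 = 51; 7.6*6.5 = 49.4; 31.9*0.49 = 15.631
CPT = 51 + 49.4 + 15.631 − 41 = 75.031 °C
Rounded to 0.1 °C: CPT ≈ 75.0 °C

75.0 °C


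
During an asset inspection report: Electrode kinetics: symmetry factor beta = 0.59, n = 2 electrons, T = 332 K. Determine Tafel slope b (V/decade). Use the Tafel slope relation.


Apply the Tafel slope relation: b = 2.303*R*T/(beta*n*F)
Numerator: 2.303 * 8.314 * 332 = 6356.85
Denominator: 0.59 * 2 * 96485 = 113852.3
b = 6356.85 / 113852.3 = 0.0558 V/decade

0.0558 V/decade


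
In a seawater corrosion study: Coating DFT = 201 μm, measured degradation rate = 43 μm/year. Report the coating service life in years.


Service life = thickness / degradation rate
Life = 201 / 43 = 4.7 years

4.7 years


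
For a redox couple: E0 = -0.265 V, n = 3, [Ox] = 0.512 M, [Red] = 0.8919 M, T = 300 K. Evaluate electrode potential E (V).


Apply the Nernst equation: E = E0 + (RT/nF)*ln([Ox]/[Red])
Step 1: RT/nF = 8.314*300/(3*96485) = 0.00861688 V
Step 2: [Ox]/[Red] = 0.512/0.8919 = 0.574055
Step 3: ln(0.574055) = -0.55503
Step 4: correction = 0.00861688 * -0.55503 = -0.0048 V
E = -0.265 + -0.0048 = -0.2698 V

-0.2698 V


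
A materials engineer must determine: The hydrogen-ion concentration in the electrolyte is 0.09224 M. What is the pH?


pH = −log10[H+]
pH = −log10(0.09224) = 1.04

1.04


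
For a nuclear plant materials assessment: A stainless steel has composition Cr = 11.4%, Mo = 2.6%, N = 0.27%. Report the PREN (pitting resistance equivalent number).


Apply the PREN formula: PREN = Cr + 3.3*Mo + 16*N
PREN = 11.4 + 3.3*2.6 + 16*0.27
PREN = 11.4 + 8.58 + 4.32 = 24.3

24.3


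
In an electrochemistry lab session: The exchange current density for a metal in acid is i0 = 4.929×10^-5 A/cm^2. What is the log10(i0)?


i0 = 4.929×10^-5 A/cm^2
log10(i0) = -4.307

-4.307


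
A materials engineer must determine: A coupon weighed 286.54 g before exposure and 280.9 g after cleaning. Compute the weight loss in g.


Weight loss = initial − final
WL = 286.54 − 280.9 = 5.64 g

5.64 g


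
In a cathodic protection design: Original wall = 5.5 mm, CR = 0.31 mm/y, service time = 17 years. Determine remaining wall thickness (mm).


Remaining wall = original − CR × time
t = 5.5 − 0.31*17 = 5.5 − 5.27 = 0.23 mm

0.23 mm


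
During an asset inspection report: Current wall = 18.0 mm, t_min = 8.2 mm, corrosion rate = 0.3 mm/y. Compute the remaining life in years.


Apply the remaining-life relation: RL = (t_current − t_min) / CR
RL = (18.0 − 8.2) / 0.3 = 9.8 / 0.3 = 32.7 years

32.7 years


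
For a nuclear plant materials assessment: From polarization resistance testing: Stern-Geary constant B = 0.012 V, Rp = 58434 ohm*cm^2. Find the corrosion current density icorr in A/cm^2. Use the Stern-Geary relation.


Apply the Stern-Geary relation: icorr = B / Rp
icorr = 0.012 / 58434 = 2.054×10^-7 A/cm^2

2.054×10^-7 A/cm^2


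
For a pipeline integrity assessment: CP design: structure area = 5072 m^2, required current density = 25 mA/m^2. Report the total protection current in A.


I = area * current density, then convert mA → A (÷1000)
I = 5072 * 25 / 1000 = 126.8 A

126.8 A


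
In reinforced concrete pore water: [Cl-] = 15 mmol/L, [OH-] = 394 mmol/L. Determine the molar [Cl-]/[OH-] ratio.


Threshold parameter = [Cl-] / [OH-] (molar basis; both in mmol/L, so units cancel)
Ratio = 15 / 394 = 0.04

0.04


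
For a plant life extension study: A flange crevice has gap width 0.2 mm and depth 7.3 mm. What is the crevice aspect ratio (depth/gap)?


Aspect ratio = depth / gap
Ratio = 7.3 / 0.2 = 36.5

36.5


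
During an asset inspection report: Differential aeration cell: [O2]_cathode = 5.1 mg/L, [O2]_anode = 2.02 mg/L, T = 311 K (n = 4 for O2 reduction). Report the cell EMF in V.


Apply the Nernst concentration-cell relation: E = (RT/nF)*ln(C_cathode/C_anode)
RT/nF = 8.314*311/(4*96485) = 0.00669963 V
ln(5.1/2.02) = 0.92614
E = 0.00669963 * 0.92614 = 0.0062 V

0.0062 V


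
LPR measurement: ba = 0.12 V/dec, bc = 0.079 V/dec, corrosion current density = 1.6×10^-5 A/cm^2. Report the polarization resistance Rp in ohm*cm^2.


Apply the Stern-Geary equation: Rp = ba*bc / (2.303*icorr*(ba+bc))
ba*bc = 0.12*0.079 = 0.00948
ba+bc = 0.199; 2.303*icorr*(ba+bc) = 2.303*1.6×10^-5*0.199 = 7.332752×10^-6
Rp = 0.00948 / 7.332752×10^-6 = 1292.8 ohm*cm^2

1292.8 ohm*cm^2


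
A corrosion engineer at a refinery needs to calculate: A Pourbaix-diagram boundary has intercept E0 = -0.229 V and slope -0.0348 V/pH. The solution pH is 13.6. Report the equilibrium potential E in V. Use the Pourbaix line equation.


Apply the Pourbaix line equation: E = E0 + slope*pH
E = -0.229 + (-0.0348)*13.6 = -0.229 + (-0.47328) = -0.70228 V
Rounded to 4 decimal places: E = -0.7023 V

-0.7023 V


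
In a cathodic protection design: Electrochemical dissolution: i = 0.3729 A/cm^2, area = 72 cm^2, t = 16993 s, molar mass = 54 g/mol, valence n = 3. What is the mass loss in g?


Apply Faraday's law: m = i*A*t*M / (n*F)
Total charge passed Q = i*A*t = 0.3729*72*16993 = 456241.6584 C
m = Q*M/(n*F) = 456241.6584*54/(3*96485) = 85.1153 g

85.1153 g


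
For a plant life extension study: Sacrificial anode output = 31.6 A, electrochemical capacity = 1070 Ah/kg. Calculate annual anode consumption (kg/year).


Annual consumption = current * hours per year / capacity
Rate = 31.6 * 8760 / 1070 = 258.7 kg/year

258.7 kg/year


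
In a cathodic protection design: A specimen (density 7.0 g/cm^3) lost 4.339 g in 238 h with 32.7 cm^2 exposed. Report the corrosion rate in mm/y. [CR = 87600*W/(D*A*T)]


Apply the mm/y weight-loss relation: CR = 87600 * W / (D * A * T)
Numerator: 87600 * 4.339 = 380096.4
Denominator: 7.0 * 32.7 * 238 = 54478.2
CR = 380096.4 / 54478.2 = 6.97704 mm/y

6.97704 mm/y


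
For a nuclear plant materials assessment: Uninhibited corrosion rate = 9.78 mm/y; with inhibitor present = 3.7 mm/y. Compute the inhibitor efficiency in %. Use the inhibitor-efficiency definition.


Apply the inhibitor-efficiency definition: IE = (CR_blank − CR_inh)/CR_blank × 100
IE = (9.78 − 3.7) / 9.78 × 100
IE = 6.08 / 9.78 × 100 = 62.2 %

62.2 %


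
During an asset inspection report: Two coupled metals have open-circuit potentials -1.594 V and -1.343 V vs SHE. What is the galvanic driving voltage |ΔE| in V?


Driving voltage is the absolute potential difference.
|ΔE| = |-1.594 − (-1.343)| = 0.251 V

0.251 V


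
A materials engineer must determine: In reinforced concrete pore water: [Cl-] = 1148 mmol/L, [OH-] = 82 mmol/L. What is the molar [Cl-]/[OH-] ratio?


Threshold parameter = [Cl-] / [OH-] (molar basis; both in mmol/L, so units cancel)
Ratio = 1148 / 82 = 14.0

14.0


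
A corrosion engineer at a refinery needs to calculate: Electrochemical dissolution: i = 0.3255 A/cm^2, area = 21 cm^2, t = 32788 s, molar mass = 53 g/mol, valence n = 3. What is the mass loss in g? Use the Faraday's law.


Apply Faraday's law: m = i*A*t*M / (n*F)
Total charge passed Q = i*A*t = 0.3255*21*32788 = 224122.374 C
m = Q*M/(n*F) = 224122.374*53/(3*96485) = 41.037 g

41.037 g


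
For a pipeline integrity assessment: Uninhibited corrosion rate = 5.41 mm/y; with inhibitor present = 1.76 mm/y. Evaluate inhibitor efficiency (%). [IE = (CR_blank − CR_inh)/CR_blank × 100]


Apply the inhibitor-efficiency definition: IE = (CR_blank − CR_inh)/CR_blank × 100
IE = (5.41 − 1.76) / 5.41 × 100
IE = 3.65 / 5.41 × 100 = 67.5 %

67.5 %


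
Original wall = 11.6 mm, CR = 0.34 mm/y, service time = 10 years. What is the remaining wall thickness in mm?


Remaining wall = original − CR × time
t = 11.6 − 0.34*10 = 11.6 − 3.4 = 8.2 mm

8.2 mm


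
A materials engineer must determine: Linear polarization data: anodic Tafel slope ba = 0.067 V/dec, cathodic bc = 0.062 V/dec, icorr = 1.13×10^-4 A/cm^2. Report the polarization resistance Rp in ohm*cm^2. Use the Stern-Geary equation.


Apply the Stern-Geary equation: Rp = ba*bc / (2.303*icorr*(ba+bc))
ba*bc = 0.067*0.062 = 0.004154
ba+bc = 0.129; 2.303*icorr*(ba+bc) = 2.303*1.13×10^-4*0.129 = 3.3570831×10^-5
Rp = 0.004154 / 3.3570831×10^-5 = 123.7 ohm*cm^2

123.7 ohm*cm^2


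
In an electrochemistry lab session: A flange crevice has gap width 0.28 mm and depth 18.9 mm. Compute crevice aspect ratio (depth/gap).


Aspect ratio = depth / gap
Ratio = 18.9 / 0.28 = 67.5

67.5


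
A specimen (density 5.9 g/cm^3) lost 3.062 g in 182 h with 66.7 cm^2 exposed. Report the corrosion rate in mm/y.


Apply the mm/y weight-loss relation: CR = 87600 * W / (D * A * T)
Numerator: 87600 * 3.062 = 268231.2
Denominator: 5.9 * 66.7 * 182 = 71622.46
CR = 268231.2 / 71622.46 = 3.7451 mm/y

3.7451 mm/y


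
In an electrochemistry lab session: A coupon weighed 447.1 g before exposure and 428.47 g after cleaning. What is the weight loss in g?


Weight loss = initial − final
WL = 447.1 − 428.47 = 18.63 g

18.63 g


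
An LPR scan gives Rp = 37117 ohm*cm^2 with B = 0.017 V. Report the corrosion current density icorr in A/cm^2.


Apply the Stern-Geary relation: icorr = B / Rp
icorr = 0.017 / 37117 = 4.58×10^-7 A/cm^2

4.58×10^-7 A/cm^2


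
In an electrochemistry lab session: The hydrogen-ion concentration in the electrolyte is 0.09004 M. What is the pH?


pH = −log10[H+]
pH = −log10(0.09004) = 1.05

1.05


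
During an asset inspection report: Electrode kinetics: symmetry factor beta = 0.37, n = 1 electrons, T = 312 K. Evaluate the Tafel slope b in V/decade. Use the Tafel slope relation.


Apply the Tafel slope relation: b = 2.303*R*T/(beta*n*F)
Numerator: 2.303 * 8.314 * 312 = 5973.91
Denominator: 0.37 * 1 * 96485 = 35699.45
b = 5973.91 / 35699.45 = 0.1673 V/decade

0.1673 V/decade


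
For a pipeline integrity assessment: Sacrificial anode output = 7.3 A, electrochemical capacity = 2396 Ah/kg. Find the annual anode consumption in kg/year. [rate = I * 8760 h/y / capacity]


Annual consumption = current * hours per year / capacity
Rate = 7.3 * 8760 / 2396 = 26.7 kg/year

26.7 kg/year


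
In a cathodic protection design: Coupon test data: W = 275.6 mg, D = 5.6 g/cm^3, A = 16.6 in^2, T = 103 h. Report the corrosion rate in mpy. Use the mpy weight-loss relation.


Apply the mpy weight-loss relation: CR = 534 * W / (D * A * T)
Numerator: 534 * 275.6 = 147170.4
Denominator: 5.6 * 16.6 * 103 = 9574.88
CR = 147170.4 / 9574.88 = 15.37 mpy

15.37 mpy


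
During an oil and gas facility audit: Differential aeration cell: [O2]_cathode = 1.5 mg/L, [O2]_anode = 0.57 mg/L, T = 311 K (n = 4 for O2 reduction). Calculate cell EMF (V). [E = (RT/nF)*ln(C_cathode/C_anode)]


Apply the Nernst concentration-cell relation: E = (RT/nF)*ln(C_cathode/C_anode)
RT/nF = 8.314*311/(4*96485) = 0.00669963 V
ln(1.5/0.57) = 0.96758
E = 0.00669963 * 0.96758 = 0.00648 V

0.00648 V


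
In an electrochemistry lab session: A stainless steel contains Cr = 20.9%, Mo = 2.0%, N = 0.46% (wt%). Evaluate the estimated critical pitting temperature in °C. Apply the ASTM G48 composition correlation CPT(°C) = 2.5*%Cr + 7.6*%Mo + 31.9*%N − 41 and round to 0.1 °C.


Apply the ASTM G48 empirical CPT estimate: CPT(°C) = 2.5*%Cr + 7.6*%Mo + 31.9*%N − 41
2.5*20.9 = 52.25; 7.6*2.0 = 15.2; 31.9*0.46 = 14.674
CPT = 52.25 + 15.2 + 14.674 − 41 = 41.124 °C
Rounded to 0.1 °C: CPT ≈ 41.1 °C

41.1 °C


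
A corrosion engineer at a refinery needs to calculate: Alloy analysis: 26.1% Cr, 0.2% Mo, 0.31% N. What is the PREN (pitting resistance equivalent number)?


Apply the PREN formula: PREN = Cr + 3.3*Mo + 16*N
PREN = 26.1 + 3.3*0.2 + 16*0.31
PREN = 26.1 + 0.66 + 4.96 = 31.72

31.72


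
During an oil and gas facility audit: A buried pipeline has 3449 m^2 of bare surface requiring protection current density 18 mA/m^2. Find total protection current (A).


I = area * current density, then convert mA → A (÷1000)
I = 3449 * 18 / 1000 = 62.08 A

62.08 A


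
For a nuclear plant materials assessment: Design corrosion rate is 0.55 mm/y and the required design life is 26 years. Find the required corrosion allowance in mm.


Corrosion allowance = CR × design life
CA = 0.55 * 26 = 14.3 mm

14.3 mm


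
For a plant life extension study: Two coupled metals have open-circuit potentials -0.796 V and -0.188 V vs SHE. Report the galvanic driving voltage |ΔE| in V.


Driving voltage is the absolute potential difference.
|ΔE| = |-0.796 − (-0.188)| = 0.608 V

0.608 V


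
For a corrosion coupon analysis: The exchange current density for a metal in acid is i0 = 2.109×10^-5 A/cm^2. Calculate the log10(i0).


i0 = 2.109×10^-5 A/cm^2
log10(i0) = -4.676

-4.676


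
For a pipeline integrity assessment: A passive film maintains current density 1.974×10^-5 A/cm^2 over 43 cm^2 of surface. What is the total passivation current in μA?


I = i_pass * A, then convert A → μA (×10^6)
I = 1.974×10^-5 * 43 * 10^6 = 848.82 μA

848.82 μA


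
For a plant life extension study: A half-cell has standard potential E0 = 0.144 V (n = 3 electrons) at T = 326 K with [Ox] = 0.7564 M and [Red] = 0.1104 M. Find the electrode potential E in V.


Apply the Nernst equation: E = E0 + (RT/nF)*ln([Ox]/[Red])
Step 1: RT/nF = 8.314*326/(3*96485) = 0.00936368 V
Step 2: [Ox]/[Red] = 0.7564/0.1104 = 6.851449
Step 3: ln(6.851449) = 1.92446
Step 4: correction = 0.00936368 * 1.92446 = 0.018 V
E = 0.144 + 0.018 = 0.162 V

0.162 V


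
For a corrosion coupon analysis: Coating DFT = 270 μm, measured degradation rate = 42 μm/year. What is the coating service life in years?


Service life = thickness / degradation rate
Life = 270 / 42 = 6.4 years

6.4 years


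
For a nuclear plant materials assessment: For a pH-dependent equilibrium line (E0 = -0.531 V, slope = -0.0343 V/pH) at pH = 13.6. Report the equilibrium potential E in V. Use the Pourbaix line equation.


Apply the Pourbaix line equation: E = E0 + slope*pH
E = -0.531 + (-0.0343)*13.6 = -0.531 + (-0.46648) = -0.99748 V
Rounded to 4 decimal places: E = -0.9975 V

-0.9975 V


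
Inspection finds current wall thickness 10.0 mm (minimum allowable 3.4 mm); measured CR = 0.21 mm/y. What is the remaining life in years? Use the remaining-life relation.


Apply the remaining-life relation: RL = (t_current − t_min) / CR
RL = (10.0 − 3.4) / 0.21 = 6.6 / 0.21 = 31.4 years

31.4 years


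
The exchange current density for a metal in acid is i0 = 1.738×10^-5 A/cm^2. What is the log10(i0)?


i0 = 1.738×10^-5 A/cm^2
log10(i0) = -4.76

-4.76


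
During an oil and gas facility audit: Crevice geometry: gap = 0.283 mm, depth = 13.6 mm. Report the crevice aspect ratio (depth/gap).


Aspect ratio = depth / gap
Ratio = 13.6 / 0.283 = 48.1

48.1


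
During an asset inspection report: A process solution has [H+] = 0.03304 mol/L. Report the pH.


pH = −log10[H+]
pH = −log10(0.03304) = 1.48

1.48


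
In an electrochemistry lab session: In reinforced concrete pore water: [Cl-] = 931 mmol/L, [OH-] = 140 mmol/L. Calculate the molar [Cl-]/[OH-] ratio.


Threshold parameter = [Cl-] / [OH-] (molar basis; both in mmol/L, so units cancel)
Ratio = 931 / 140 = 6.65

6.65


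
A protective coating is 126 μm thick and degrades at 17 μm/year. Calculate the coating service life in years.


Service life = thickness / degradation rate
Life = 126 / 17 = 7.4 years

7.4 years


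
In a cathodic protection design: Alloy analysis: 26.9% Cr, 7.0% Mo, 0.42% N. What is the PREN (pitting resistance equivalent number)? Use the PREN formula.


Apply the PREN formula: PREN = Cr + 3.3*Mo + 16*N
PREN = 26.9 + 3.3*7.0 + 16*0.42
PREN = 26.9 + 23.1 + 6.72 = 56.72

56.72


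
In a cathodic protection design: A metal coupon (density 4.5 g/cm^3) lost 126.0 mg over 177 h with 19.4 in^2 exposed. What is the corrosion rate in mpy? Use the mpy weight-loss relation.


Apply the mpy weight-loss relation: CR = 534 * W / (D * A * T)
Numerator: 534 * 126.0 = 67284.0
Denominator: 4.5 * 19.4 * 177 = 15452.1
CR = 67284.0 / 15452.1 = 4.3544 mpy

4.3544 mpy


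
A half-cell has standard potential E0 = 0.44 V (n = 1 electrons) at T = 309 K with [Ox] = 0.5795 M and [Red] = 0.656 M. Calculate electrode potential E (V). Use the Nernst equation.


Apply the Nernst equation: E = E0 + (RT/nF)*ln([Ox]/[Red])
Step 1: RT/nF = 8.314*309/(1*96485) = 0.02662617 V
Step 2: [Ox]/[Red] = 0.5795/0.656 = 0.883384
Step 3: ln(0.883384) = -0.123995
Step 4: correction = 0.02662617 * -0.123995 = -0.003 V
E = 0.44 + -0.003 = 0.437 V

0.437 V


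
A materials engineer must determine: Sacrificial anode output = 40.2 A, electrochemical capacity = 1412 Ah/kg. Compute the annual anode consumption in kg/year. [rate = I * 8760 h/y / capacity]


Annual consumption = current * hours per year / capacity
Rate = 40.2 * 8760 / 1412 = 249.4 kg/year

249.4 kg/year


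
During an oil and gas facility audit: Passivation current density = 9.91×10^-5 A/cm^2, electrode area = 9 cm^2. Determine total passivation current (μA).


I = i_pass * A, then convert A → μA (×10^6)
I = 9.91×10^-5 * 9 * 10^6 = 891.9 μA

891.9 μA


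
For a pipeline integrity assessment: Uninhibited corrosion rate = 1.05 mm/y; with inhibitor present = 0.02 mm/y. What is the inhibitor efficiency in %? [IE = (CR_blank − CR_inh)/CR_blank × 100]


Apply the inhibitor-efficiency definition: IE = (CR_blank − CR_inh)/CR_blank × 100
IE = (1.05 − 0.02) / 1.05 × 100
IE = 1.03 / 1.05 × 100 = 98.1 %

98.1 %


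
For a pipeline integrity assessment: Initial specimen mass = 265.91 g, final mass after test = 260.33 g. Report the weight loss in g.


Weight loss = initial − final
WL = 265.91 − 260.33 = 5.58 g

5.58 g


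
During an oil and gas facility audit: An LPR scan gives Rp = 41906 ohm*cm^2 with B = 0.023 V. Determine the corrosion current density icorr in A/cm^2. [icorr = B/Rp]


Apply the Stern-Geary relation: icorr = B / Rp
icorr = 0.023 / 41906 = 5.488×10^-7 A/cm^2

5.488×10^-7 A/cm^2


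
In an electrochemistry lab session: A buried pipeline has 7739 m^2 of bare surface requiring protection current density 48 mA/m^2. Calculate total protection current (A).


I = area * current density, then convert mA → A (÷1000)
I = 7739 * 48 / 1000 = 371.47 A

371.47 A


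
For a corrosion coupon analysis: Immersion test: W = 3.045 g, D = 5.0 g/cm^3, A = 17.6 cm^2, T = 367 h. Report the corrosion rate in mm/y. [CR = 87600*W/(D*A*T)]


Apply the mm/y weight-loss relation: CR = 87600 * W / (D * A * T)
Numerator: 87600 * 3.045 = 266742.0
Denominator: 5.0 * 17.6 * 367 = 32296.0
CR = 266742.0 / 32296.0 = 8.2593 mm/y

8.2593 mm/y


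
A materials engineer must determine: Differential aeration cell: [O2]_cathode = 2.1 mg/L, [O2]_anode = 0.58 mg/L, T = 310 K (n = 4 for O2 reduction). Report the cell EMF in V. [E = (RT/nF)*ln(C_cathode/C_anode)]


Apply the Nernst concentration-cell relation: E = (RT/nF)*ln(C_cathode/C_anode)
RT/nF = 8.314*310/(4*96485) = 0.00667808 V
ln(2.1/0.58) = 1.28666
E = 0.00667808 * 1.28666 = 0.00859 V

0.00859 V


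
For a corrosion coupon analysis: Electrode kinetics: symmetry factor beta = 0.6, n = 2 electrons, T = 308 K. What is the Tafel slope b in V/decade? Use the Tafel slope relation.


Apply the Tafel slope relation: b = 2.303*R*T/(beta*n*F)
Numerator: 2.303 * 8.314 * 308 = 5897.32
Denominator: 0.6 * 2 * 96485 = 115782.0
b = 5897.32 / 115782.0 = 0.0509 V/decade

0.0509 V/decade


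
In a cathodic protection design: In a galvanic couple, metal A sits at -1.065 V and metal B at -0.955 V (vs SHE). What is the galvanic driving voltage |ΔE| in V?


Driving voltage is the absolute potential difference.
|ΔE| = |-1.065 − (-0.955)| = 0.11 V

0.11 V


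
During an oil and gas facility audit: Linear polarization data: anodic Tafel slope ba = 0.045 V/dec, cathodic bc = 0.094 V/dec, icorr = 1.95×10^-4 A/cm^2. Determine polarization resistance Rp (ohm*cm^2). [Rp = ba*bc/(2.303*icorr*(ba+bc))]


Apply the Stern-Geary equation: Rp = ba*bc / (2.303*icorr*(ba+bc))
ba*bc = 0.045*0.094 = 0.00423
ba+bc = 0.139; 2.303*icorr*(ba+bc) = 2.303*1.95×10^-4*0.139 = 6.2422815×10^-5
Rp = 0.00423 / 6.2422815×10^-5 = 67.76 ohm*cm^2

67.76 ohm*cm^2


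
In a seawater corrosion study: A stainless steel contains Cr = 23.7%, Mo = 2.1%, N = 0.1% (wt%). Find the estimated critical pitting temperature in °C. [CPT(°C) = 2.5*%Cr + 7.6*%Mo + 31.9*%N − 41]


Apply the ASTM G48 empirical CPT estimate: CPT(°C) = 2.5*%Cr + 7.6*%Mo + 31.9*%N − 41
2.5*23.7 = 59.25; 7.6*2.1 = 15.96; 31.9*0.1 = 3.19
CPT = 59.25 + 15.96 + 3.19 − 41 = 37.4 °C
Rounded to 0.1 °C: CPT ≈ 37.4 °C

37.4 °C


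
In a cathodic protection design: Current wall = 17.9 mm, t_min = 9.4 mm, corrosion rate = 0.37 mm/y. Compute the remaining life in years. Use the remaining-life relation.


Apply the remaining-life relation: RL = (t_current − t_min) / CR
RL = (17.9 − 9.4) / 0.37 = 8.5 / 0.37 = 23.0 years

23.0 years


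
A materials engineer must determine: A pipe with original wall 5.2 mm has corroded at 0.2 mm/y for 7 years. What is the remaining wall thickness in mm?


Remaining wall = original − CR × time
t = 5.2 − 0.2*7 = 5.2 − 1.4 = 3.8 mm

3.8 mm


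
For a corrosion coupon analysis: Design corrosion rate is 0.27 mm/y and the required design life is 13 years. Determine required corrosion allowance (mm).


Corrosion allowance = CR × design life
CA = 0.27 * 13 = 3.51 mm

3.51 mm


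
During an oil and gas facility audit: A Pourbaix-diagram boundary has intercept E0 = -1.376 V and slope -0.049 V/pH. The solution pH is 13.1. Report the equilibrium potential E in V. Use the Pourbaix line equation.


Apply the Pourbaix line equation: E = E0 + slope*pH
E = -1.376 + (-0.049)*13.1 = -1.376 + (-0.6419) = -2.0179 V
Rounded to 4 decimal places: E = -2.0179 V

-2.0179 V


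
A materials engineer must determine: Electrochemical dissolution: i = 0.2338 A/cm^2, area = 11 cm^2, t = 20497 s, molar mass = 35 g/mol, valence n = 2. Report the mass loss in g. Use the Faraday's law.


Apply Faraday's law: m = i*A*t*M / (n*F)
Total charge passed Q = i*A*t = 0.2338*11*20497 = 52714.1846 C
m = Q*M/(n*F) = 52714.1846*35/(2*96485) = 9.561 g

9.561 g


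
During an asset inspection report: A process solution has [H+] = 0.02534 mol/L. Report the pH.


pH = −log10[H+]
pH = −log10(0.02534) = 1.6

1.6


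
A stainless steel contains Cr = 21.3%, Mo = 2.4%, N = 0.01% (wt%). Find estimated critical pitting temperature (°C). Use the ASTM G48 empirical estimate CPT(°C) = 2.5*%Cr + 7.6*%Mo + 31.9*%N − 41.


Apply the ASTM G48 empirical CPT estimate: CPT(°C) = 2.5*%Cr + 7.6*%Mo + 31.9*%N − 41
2.5*21.3 = 53.25; 7.6*2.4 = 18.24; 31.9*0.01 = 0.319
CPT = 53.25 + 18.24 + 0.319 − 41 = 30.809 °C
Rounded to 0.1 °C: CPT ≈ 30.8 °C

30.8 °C


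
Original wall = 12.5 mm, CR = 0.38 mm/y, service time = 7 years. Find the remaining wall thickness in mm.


Remaining wall = original − CR × time
t = 12.5 − 0.38*7 = 12.5 − 2.66 = 9.84 mm

9.84 mm


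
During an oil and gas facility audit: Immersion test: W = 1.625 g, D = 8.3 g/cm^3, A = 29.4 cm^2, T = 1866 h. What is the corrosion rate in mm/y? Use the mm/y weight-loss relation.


Apply the mm/y weight-loss relation: CR = 87600 * W / (D * A * T)
Numerator: 87600 * 1.625 = 142350.0
Denominator: 8.3 * 29.4 * 1866 = 455341.32
CR = 142350.0 / 455341.32 = 0.312623 mm/y

0.312623 mm/y


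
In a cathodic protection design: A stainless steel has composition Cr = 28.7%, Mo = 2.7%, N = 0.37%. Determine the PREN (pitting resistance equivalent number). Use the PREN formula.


Apply the PREN formula: PREN = Cr + 3.3*Mo + 16*N
PREN = 28.7 + 3.3*2.7 + 16*0.37
PREN = 28.7 + 8.91 + 5.92 = 43.53

43.53


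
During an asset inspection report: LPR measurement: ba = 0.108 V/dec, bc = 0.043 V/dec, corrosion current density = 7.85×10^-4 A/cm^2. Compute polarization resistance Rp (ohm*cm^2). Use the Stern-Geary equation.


Apply the Stern-Geary equation: Rp = ba*bc / (2.303*icorr*(ba+bc))
ba*bc = 0.108*0.043 = 0.004644
ba+bc = 0.151; 2.303*icorr*(ba+bc) = 2.303*7.85×10^-4*0.151 = 2.729861×10^-4
Rp = 0.004644 / 2.729861×10^-4 = 17.0 ohm*cm^2

17.0 ohm*cm^2


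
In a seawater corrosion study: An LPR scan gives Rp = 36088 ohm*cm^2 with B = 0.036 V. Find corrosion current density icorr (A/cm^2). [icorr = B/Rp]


Apply the Stern-Geary relation: icorr = B / Rp
icorr = 0.036 / 36088 = 9.976×10^-7 A/cm^2

9.976×10^-7 A/cm^2


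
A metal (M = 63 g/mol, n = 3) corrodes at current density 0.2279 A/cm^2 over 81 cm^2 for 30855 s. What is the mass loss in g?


Apply Faraday's law: m = i*A*t*M / (n*F)
Total charge passed Q = i*A*t = 0.2279*81*30855 = 569580.2145 C
m = Q*M/(n*F) = 569580.2145*63/(3*96485) = 123.96937 g

123.96937 g


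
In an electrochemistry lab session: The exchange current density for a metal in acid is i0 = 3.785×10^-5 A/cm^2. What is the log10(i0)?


i0 = 3.785×10^-5 A/cm^2
log10(i0) = -4.422

-4.422


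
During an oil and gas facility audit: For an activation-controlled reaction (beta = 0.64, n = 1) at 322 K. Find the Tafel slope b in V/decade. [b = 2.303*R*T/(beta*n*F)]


Apply the Tafel slope relation: b = 2.303*R*T/(beta*n*F)
Numerator: 2.303 * 8.314 * 322 = 6165.38
Denominator: 0.64 * 1 * 96485 = 61750.4
b = 6165.38 / 61750.4 = 0.1 V/decade

0.1 V/decade


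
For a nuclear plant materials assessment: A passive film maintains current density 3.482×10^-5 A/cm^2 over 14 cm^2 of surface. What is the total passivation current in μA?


I = i_pass * A, then convert A → μA (×10^6)
I = 3.482×10^-5 * 14 * 10^6 = 487.48 μA

487.48 μA


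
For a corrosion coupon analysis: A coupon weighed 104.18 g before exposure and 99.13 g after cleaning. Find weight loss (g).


Weight loss = initial − final
WL = 104.18 − 99.13 = 5.05 g

5.05 g


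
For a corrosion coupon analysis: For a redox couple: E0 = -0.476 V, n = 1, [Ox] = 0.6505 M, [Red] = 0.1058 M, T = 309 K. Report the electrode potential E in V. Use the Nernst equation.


Apply the Nernst equation: E = E0 + (RT/nF)*ln([Ox]/[Red])
Step 1: RT/nF = 8.314*309/(1*96485) = 0.02662617 V
Step 2: [Ox]/[Red] = 0.6505/0.1058 = 6.148393
Step 3: ln(6.148393) = 1.816191
Step 4: correction = 0.02662617 * 1.816191 = 0.0484 V
E = -0.476 + 0.0484 = -0.4276 V

-0.4276 V


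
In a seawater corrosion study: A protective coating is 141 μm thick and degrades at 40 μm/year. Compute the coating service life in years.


Service life = thickness / degradation rate
Life = 141 / 40 = 3.5 years

3.5 years


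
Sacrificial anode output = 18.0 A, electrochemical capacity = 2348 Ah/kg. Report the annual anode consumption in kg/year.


Annual consumption = current * hours per year / capacity
Rate = 18.0 * 8760 / 2348 = 67.2 kg/year

67.2 kg/year


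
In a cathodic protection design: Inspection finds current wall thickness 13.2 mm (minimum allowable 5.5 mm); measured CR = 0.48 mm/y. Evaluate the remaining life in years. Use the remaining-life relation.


Apply the remaining-life relation: RL = (t_current − t_min) / CR
RL = (13.2 − 5.5) / 0.48 = 7.7 / 0.48 = 16.0 years

16.0 years


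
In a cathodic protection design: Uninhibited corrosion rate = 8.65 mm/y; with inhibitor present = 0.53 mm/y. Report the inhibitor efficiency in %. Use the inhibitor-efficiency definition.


Apply the inhibitor-efficiency definition: IE = (CR_blank − CR_inh)/CR_blank × 100
IE = (8.65 − 0.53) / 8.65 × 100
IE = 8.12 / 8.65 × 100 = 93.9 %

93.9 %
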